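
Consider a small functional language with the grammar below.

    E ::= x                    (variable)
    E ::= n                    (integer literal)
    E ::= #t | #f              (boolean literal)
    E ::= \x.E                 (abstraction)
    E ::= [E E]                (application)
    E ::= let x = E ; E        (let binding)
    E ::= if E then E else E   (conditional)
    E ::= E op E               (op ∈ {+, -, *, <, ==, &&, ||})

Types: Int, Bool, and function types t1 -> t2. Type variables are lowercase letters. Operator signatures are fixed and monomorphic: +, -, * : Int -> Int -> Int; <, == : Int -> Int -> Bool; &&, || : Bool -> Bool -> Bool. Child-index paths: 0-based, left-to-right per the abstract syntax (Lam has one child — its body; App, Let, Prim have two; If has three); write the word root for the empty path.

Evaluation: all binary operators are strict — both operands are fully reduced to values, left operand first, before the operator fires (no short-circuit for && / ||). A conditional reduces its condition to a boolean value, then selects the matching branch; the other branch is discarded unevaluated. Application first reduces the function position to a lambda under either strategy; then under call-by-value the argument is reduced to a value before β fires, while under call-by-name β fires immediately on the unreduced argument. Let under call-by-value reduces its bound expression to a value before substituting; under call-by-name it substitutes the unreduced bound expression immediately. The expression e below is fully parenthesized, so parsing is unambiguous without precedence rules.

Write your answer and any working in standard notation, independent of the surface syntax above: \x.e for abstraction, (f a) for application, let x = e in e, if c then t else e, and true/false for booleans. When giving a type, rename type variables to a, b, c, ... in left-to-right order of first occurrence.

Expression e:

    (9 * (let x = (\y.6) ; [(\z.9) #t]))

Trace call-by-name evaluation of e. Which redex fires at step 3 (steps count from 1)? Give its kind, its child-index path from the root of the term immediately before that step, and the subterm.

Trace:
step 0: (9 * (let x = (\y.6) in ((\z.9) true)))
step 1: [let@1] (9 * ((\z.9) true))
step 2: [beta@1] (9 * 9)
step 3: [delta@root] 81

Answer: delta at root : (9 * 9)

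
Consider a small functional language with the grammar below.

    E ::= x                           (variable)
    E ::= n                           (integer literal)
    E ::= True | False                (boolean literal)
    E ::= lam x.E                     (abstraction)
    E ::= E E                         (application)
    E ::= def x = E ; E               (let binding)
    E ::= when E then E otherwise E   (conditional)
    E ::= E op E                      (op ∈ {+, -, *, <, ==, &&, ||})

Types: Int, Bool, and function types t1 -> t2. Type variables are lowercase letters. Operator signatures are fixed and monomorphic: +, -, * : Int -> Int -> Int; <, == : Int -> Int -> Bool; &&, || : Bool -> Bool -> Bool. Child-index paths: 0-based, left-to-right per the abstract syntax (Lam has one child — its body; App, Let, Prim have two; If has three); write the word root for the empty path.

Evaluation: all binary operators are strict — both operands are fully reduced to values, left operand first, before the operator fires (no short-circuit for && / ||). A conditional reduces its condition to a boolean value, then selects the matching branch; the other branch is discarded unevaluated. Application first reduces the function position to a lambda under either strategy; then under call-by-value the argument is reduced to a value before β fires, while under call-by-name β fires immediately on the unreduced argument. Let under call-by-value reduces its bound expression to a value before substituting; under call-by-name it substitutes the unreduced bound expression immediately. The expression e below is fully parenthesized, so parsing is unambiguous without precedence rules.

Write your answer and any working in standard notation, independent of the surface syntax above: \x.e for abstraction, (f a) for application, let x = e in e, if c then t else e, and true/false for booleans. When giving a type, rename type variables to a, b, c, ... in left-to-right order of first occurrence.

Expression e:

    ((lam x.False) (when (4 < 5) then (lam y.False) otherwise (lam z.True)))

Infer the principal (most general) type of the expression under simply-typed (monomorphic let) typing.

Derivation:
\x._ : a -> Bool
  unify Int ~ Int
  unify Int ~ Int
  unify Bool ~ Bool
\y._ : b -> Bool
\z._ : c -> Bool
  unify b -> Bool ~ c -> Bool
  unify b ~ c
  unify Bool ~ Bool
  unify a -> Bool ~ (c -> Bool) -> d
  unify a ~ c -> Bool
  unify Bool ~ d
_ _ : Bool

Answer: Bool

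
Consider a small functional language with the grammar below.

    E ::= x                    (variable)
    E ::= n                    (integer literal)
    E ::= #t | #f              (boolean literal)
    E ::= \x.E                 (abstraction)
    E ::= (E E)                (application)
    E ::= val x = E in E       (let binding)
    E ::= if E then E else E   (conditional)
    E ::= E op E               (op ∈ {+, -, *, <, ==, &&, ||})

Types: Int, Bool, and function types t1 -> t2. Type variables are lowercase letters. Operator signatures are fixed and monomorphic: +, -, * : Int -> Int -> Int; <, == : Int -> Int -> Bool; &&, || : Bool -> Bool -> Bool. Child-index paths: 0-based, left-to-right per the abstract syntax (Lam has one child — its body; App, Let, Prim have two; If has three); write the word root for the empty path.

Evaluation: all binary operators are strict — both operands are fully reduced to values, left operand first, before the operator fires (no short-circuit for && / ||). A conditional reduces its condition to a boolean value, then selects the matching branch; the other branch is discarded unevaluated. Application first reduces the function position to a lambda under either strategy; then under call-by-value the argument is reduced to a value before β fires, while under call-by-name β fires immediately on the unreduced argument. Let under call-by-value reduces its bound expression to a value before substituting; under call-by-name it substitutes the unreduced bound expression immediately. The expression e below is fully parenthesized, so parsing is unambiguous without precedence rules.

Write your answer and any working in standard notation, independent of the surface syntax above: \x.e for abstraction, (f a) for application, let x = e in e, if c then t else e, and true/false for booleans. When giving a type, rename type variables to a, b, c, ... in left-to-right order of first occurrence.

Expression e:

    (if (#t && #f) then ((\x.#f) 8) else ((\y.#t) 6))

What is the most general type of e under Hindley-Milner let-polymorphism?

Answer: Bool

Trace:
  unify Bool ~ Bool
  unify Bool ~ Bool
  unify Bool ~ Bool
\x._ : a -> Bool
  unify a -> Bool ~ Int -> b
  unify a ~ Int
  unify Bool ~ b
_ _ : Bool
\y._ : c -> Bool
  unify c -> Bool ~ Int -> d
  unify c ~ Int
  unify Bool ~ d
_ _ : Bool
  unify Bool ~ Bool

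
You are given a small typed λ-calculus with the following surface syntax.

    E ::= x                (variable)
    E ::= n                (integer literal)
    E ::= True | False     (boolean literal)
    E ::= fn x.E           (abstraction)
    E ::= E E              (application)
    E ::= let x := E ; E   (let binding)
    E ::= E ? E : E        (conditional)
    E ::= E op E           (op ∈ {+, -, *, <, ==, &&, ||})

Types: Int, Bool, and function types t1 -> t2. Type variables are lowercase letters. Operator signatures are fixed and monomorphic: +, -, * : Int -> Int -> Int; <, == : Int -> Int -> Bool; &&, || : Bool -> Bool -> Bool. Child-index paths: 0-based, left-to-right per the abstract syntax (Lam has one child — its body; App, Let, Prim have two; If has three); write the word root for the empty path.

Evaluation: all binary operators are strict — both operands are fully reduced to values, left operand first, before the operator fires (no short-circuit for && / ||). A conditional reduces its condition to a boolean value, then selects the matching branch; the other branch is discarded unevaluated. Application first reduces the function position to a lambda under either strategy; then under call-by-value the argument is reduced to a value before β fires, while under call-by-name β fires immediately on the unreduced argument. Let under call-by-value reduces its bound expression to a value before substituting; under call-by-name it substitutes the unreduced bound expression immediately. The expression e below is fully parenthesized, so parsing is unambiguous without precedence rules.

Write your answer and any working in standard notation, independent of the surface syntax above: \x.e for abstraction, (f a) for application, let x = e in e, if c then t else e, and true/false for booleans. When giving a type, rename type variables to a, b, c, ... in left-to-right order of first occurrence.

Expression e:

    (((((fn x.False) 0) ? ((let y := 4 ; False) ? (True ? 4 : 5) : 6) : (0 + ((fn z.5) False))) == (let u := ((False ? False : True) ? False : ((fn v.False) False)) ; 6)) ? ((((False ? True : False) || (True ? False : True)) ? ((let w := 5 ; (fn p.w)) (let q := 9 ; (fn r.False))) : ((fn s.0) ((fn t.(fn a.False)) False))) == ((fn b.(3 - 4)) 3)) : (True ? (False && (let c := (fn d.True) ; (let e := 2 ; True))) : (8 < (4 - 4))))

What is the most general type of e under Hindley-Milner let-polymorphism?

Answer: Bool

Trace:
\x._ : a -> Bool
  unify a -> Bool ~ Int -> b
  unify a ~ Int
  unify Bool ~ b
_ _ : Bool
  unify Bool ~ Bool
let y : Int
  unify Bool ~ Bool
  unify Bool ~ Bool
  unify Int ~ Int
  unify Int ~ Int
  unify Int ~ Int
\z._ : c -> Int
  unify c -> Int ~ Bool -> d
  unify c ~ Bool
  unify Int ~ d
_ _ : Int
  unify Int ~ Int
  unify Int ~ Int
  unify Int ~ Int
  unify Bool ~ Bool
  unify Bool ~ Bool
  unify Bool ~ Bool
\v._ : e -> Bool
  unify e -> Bool ~ Bool -> f
  unify e ~ Bool
  unify Bool ~ f
_ _ : Bool
  unify Bool ~ Bool
let u : Bool
  unify Int ~ Int
  unify Bool ~ Bool
  unify Bool ~ Bool
  unify Bool ~ Bool
  unify Bool ~ Bool
  unify Bool ~ Bool
  unify Bool ~ Bool
  unify Bool ~ Bool
  unify Bool ~ Bool
let w : Int
w : Int
\p._ : g -> Int
let q : Int
\r._ : h -> Bool
  unify g -> Int ~ (h -> Bool) -> i
  unify g ~ h -> Bool
  unify Int ~ i
_ _ : Int
\s._ : j -> Int
\a._ : l -> Bool
\t._ : k -> l -> Bool
  unify k -> l -> Bool ~ Bool -> m
  unify k ~ Bool
  unify l -> Bool ~ m
_ _ : l -> Bool
  unify j -> Int ~ (l -> Bool) -> n
  unify j ~ l -> Bool
  unify Int ~ n
_ _ : Int
  unify Int ~ Int
  unify Int ~ Int
  unify Int ~ Int
  unify Int ~ Int
\b._ : o -> Int
  unify o -> Int ~ Int -> p
  unify o ~ Int
  unify Int ~ p
_ _ : Int
  unify Int ~ Int
  unify Bool ~ Bool
  unify Bool ~ Bool
\d._ : q -> Bool
let c : forall. q -> Bool
let e : Int
  unify Bool ~ Bool
  unify Int ~ Int
  unify Int ~ Int
  unify Int ~ Int
  unify Int ~ Int
  unify Bool ~ Bool
  unify Bool ~ Bool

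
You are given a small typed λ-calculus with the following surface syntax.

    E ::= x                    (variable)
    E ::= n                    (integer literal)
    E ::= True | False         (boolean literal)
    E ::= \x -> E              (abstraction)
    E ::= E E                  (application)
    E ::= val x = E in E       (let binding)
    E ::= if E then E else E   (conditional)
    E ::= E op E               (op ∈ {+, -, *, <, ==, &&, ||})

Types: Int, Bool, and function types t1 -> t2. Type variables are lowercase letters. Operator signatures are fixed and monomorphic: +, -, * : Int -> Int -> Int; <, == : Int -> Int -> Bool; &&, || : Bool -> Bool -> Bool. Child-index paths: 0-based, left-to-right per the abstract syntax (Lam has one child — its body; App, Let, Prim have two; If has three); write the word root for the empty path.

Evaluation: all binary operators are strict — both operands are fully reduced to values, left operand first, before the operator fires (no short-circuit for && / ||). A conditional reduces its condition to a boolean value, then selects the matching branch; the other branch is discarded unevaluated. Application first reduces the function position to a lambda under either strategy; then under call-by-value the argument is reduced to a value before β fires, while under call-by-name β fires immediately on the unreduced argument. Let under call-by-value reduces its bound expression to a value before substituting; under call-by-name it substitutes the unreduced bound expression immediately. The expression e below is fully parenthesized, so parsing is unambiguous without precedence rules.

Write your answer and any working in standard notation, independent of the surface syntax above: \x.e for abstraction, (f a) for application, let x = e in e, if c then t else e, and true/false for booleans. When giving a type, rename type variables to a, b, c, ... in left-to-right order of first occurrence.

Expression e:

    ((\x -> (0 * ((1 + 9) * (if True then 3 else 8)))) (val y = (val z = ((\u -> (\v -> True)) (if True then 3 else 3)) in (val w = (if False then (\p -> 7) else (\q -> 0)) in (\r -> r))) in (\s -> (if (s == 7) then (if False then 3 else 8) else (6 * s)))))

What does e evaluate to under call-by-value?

Answer: 0

Trace:
step 0: ((\x.(0 * ((1 + 9) * (if true then 3 else 8)))) (let y = (let z = ((\u.(\v.true)) (if true then 3 else 3)) in (let w = (if false then (\p.7) else (\q.0)) in (\r.r))) in (\s.(if (s == 7) then (if false then 3 else 8) else (6 * s)))))
step 1: [if@1.0.0.1] ((\x.(0 * ((1 + 9) * (if true then 3 else 8)))) (let y = (let z = ((\u.(\v.true)) 3) in (let w = (if false then (\p.7) else (\q.0)) in (\r.r))) in (\s.(if (s == 7) then (if false then 3 else 8) else (6 * s)))))
step 2: [beta@1.0.0] ((\x.(0 * ((1 + 9) * (if true then 3 else 8)))) (let y = (let z = (\v.true) in (let w = (if false then (\p.7) else (\q.0)) in (\r.r))) in (\s.(if (s == 7) then (if false then 3 else 8) else (6 * s)))))
step 3: [let@1.0] ((\x.(0 * ((1 + 9) * (if true then 3 else 8)))) (let y = (let w = (if false then (\p.7) else (\q.0)) in (\r.r)) in (\s.(if (s == 7) then (if false then 3 else 8) else (6 * s)))))
step 4: [if@1.0.0] ((\x.(0 * ((1 + 9) * (if true then 3 else 8)))) (let y = (let w = (\q.0) in (\r.r)) in (\s.(if (s == 7) then (if false then 3 else 8) else (6 * s)))))
step 5: [let@1.0] ((\x.(0 * ((1 + 9) * (if true then 3 else 8)))) (let y = (\r.r) in (\s.(if (s == 7) then (if false then 3 else 8) else (6 * s)))))
step 6: [let@1] ((\x.(0 * ((1 + 9) * (if true then 3 else 8)))) (\s.(if (s == 7) then (if false then 3 else 8) else (6 * s))))
step 7: [beta@root] (0 * ((1 + 9) * (if true then 3 else 8)))
step 8: [delta@1.0] (0 * (10 * (if true then 3 else 8)))
step 9: [if@1.1] (0 * (10 * 3))
step 10: [delta@1] (0 * 30)
step 11: [delta@root] 0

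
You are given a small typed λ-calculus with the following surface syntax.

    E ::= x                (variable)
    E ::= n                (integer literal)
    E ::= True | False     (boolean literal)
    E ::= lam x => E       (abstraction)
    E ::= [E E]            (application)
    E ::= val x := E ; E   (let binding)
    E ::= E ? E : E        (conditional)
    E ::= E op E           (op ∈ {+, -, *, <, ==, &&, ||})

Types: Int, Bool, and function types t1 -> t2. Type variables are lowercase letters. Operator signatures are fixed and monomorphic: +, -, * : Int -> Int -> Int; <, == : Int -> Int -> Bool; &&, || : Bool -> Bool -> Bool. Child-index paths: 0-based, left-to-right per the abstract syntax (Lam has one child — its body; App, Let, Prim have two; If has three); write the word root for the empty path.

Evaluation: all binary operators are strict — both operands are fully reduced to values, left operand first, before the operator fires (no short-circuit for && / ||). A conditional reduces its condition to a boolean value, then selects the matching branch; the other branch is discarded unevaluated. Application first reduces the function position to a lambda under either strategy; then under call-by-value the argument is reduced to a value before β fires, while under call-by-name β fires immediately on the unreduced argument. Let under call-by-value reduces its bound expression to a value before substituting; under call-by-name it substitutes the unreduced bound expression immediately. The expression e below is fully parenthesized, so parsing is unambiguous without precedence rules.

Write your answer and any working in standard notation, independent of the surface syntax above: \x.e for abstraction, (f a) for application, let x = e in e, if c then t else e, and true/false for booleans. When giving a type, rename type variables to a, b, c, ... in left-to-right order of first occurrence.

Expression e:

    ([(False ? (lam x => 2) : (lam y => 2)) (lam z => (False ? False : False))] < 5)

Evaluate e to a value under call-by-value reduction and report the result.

Answer: true

Derivation:
step 0: (((if false then (\x.2) else (\y.2)) (\z.(if false then false else false))) < 5)
step 1: [if@0.0] (((\y.2) (\z.(if false then false else false))) < 5)
step 2: [beta@0] (2 < 5)
step 3: [delta@root] true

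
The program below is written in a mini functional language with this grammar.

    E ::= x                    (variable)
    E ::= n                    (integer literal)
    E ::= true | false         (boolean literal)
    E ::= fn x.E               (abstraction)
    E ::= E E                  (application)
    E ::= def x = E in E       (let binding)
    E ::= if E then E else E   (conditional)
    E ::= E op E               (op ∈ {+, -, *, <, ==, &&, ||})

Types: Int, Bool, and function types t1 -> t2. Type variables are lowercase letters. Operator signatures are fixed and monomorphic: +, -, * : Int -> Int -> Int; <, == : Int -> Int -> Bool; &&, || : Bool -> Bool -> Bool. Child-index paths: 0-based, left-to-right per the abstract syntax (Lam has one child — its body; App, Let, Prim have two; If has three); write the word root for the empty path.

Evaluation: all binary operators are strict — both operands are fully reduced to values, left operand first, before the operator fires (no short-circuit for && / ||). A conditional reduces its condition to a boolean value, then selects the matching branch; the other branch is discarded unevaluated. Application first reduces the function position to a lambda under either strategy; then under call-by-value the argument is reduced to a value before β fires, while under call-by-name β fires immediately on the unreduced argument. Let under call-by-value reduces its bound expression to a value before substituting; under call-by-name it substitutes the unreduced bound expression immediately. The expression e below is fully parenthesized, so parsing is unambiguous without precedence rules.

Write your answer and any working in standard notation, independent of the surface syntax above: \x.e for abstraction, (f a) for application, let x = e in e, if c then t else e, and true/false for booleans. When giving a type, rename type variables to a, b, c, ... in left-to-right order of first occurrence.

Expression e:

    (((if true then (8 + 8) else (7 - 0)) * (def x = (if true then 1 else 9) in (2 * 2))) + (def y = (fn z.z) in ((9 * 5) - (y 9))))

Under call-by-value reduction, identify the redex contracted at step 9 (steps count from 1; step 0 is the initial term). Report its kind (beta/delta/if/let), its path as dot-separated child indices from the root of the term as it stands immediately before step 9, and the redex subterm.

Answer: beta at 1.1 : ((\z.z) 9)

Working:
step 0: (((if true then (8 + 8) else (7 - 0)) * (let x = (if true then 1 else 9) in (2 * 2))) + (let y = (\z.z) in ((9 * 5) - (y 9))))
step 1: [if@0.0] (((8 + 8) * (let x = (if true then 1 else 9) in (2 * 2))) + (let y = (\z.z) in ((9 * 5) - (y 9))))
step 2: [delta@0.0] ((16 * (let x = (if true then 1 else 9) in (2 * 2))) + (let y = (\z.z) in ((9 * 5) - (y 9))))
step 3: [if@0.1.0] ((16 * (let x = 1 in (2 * 2))) + (let y = (\z.z) in ((9 * 5) - (y 9))))
step 4: [let@0.1] ((16 * (2 * 2)) + (let y = (\z.z) in ((9 * 5) - (y 9))))
step 5: [delta@0.1] ((16 * 4) + (let y = (\z.z) in ((9 * 5) - (y 9))))
step 6: [delta@0] (64 + (let y = (\z.z) in ((9 * 5) - (y 9))))
step 7: [let@1] (64 + ((9 * 5) - ((\z.z) 9)))
step 8: [delta@1.0] (64 + (45 - ((\z.z) 9)))
step 9: [beta@1.1] (64 + (45 - 9))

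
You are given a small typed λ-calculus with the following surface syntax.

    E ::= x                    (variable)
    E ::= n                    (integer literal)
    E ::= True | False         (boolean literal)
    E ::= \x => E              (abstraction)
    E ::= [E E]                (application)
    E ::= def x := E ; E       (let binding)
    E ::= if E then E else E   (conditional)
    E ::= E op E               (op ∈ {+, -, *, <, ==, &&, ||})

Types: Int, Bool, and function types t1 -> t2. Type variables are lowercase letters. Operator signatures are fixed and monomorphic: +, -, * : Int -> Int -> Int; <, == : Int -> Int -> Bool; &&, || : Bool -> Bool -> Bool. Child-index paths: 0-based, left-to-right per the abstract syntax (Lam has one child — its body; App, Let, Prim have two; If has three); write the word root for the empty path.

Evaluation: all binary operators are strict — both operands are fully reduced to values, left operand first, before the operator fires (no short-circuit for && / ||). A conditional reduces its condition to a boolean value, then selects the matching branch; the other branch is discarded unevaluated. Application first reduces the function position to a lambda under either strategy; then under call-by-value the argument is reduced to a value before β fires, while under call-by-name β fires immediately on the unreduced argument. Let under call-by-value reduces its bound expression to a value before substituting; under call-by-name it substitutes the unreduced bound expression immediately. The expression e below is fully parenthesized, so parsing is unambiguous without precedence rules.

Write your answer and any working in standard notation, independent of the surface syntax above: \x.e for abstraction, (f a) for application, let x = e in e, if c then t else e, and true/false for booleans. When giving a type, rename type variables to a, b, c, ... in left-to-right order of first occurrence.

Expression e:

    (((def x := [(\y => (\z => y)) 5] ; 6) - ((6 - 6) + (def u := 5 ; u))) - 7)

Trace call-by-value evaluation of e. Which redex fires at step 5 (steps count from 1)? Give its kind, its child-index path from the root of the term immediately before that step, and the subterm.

Working:
step 0: (((let x = ((\y.(\z.y)) 5) in 6) - ((6 - 6) + (let u = 5 in u))) - 7)
step 1: [beta@0.0.0] (((let x = (\z.5) in 6) - ((6 - 6) + (let u = 5 in u))) - 7)
step 2: [let@0.0] ((6 - ((6 - 6) + (let u = 5 in u))) - 7)
step 3: [delta@0.1.0] ((6 - (0 + (let u = 5 in u))) - 7)
step 4: [let@0.1.1] ((6 - (0 + 5)) - 7)
step 5: [delta@0.1] ((6 - 5) - 7)

Answer: delta at 0.1 : (0 + 5)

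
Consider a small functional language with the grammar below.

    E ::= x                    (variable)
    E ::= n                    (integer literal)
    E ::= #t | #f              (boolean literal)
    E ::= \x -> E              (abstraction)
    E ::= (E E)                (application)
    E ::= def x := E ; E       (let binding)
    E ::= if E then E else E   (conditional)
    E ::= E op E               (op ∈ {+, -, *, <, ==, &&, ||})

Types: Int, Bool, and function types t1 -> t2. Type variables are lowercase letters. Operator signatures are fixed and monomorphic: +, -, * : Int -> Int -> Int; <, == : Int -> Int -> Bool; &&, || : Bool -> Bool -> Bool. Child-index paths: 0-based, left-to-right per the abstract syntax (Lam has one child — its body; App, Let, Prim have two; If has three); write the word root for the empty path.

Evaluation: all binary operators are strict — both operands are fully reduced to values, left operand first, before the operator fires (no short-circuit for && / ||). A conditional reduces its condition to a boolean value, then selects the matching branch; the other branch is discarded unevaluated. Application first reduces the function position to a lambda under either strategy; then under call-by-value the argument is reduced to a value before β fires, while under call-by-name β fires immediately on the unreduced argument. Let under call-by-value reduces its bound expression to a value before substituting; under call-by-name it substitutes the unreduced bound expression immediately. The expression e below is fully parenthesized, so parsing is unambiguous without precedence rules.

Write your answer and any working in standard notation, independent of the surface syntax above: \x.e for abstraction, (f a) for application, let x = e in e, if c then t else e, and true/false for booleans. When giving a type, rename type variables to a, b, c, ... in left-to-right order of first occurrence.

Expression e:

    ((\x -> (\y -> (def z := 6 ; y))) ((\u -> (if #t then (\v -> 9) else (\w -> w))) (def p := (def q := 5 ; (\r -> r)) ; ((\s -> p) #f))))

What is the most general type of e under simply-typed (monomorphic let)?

Answer: a -> a

Working:
let z : Int
y : b
\y._ : b -> b
\x._ : a -> b -> b
  unify Bool ~ Bool
\v._ : d -> Int
w : e
\w._ : e -> e
  unify d -> Int ~ e -> e
  unify d ~ e
  unify Int ~ e
\u._ : c -> Int -> Int
let q : Int
r : f
\r._ : f -> f
let p : f -> f
p : f -> f
\s._ : g -> f -> f
  unify g -> f -> f ~ Bool -> h
  unify g ~ Bool
  unify f -> f ~ h
_ _ : f -> f
  unify c -> Int -> Int ~ (f -> f) -> i
  unify c ~ f -> f
  unify Int -> Int ~ i
_ _ : Int -> Int
  unify a -> b -> b ~ (Int -> Int) -> j
  unify a ~ Int -> Int
  unify b -> b ~ j
_ _ : b -> b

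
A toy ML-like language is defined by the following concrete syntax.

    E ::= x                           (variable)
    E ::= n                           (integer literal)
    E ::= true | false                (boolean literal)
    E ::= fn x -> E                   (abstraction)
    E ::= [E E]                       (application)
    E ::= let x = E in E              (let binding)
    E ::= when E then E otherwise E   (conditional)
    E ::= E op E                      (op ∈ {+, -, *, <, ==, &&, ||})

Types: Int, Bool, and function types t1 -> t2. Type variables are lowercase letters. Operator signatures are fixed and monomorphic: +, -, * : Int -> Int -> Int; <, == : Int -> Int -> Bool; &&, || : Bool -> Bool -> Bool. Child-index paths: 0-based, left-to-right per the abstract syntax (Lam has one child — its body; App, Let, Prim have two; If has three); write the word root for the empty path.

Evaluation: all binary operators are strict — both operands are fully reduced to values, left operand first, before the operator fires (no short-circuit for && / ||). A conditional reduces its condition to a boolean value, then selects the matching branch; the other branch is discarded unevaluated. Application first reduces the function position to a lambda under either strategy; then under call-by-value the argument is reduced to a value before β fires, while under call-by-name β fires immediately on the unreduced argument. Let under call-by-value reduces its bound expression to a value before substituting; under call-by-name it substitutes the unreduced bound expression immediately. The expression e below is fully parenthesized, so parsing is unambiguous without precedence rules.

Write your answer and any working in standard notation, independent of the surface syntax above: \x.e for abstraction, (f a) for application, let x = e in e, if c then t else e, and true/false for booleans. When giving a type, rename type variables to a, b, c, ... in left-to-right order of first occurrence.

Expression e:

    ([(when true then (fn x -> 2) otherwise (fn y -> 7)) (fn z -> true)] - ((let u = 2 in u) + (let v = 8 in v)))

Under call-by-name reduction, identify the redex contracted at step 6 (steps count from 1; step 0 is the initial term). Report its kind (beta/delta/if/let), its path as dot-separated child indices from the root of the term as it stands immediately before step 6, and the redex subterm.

Working:
step 0: (((if true then (\x.2) else (\y.7)) (\z.true)) - ((let u = 2 in u) + (let v = 8 in v)))
step 1: [if@0.0] (((\x.2) (\z.true)) - ((let u = 2 in u) + (let v = 8 in v)))
step 2: [beta@0] (2 - ((let u = 2 in u) + (let v = 8 in v)))
step 3: [let@1.0] (2 - (2 + (let v = 8 in v)))
step 4: [let@1.1] (2 - (2 + 8))
step 5: [delta@1] (2 - 10)
step 6: [delta@root] -8

Answer: delta at root : (2 - 10)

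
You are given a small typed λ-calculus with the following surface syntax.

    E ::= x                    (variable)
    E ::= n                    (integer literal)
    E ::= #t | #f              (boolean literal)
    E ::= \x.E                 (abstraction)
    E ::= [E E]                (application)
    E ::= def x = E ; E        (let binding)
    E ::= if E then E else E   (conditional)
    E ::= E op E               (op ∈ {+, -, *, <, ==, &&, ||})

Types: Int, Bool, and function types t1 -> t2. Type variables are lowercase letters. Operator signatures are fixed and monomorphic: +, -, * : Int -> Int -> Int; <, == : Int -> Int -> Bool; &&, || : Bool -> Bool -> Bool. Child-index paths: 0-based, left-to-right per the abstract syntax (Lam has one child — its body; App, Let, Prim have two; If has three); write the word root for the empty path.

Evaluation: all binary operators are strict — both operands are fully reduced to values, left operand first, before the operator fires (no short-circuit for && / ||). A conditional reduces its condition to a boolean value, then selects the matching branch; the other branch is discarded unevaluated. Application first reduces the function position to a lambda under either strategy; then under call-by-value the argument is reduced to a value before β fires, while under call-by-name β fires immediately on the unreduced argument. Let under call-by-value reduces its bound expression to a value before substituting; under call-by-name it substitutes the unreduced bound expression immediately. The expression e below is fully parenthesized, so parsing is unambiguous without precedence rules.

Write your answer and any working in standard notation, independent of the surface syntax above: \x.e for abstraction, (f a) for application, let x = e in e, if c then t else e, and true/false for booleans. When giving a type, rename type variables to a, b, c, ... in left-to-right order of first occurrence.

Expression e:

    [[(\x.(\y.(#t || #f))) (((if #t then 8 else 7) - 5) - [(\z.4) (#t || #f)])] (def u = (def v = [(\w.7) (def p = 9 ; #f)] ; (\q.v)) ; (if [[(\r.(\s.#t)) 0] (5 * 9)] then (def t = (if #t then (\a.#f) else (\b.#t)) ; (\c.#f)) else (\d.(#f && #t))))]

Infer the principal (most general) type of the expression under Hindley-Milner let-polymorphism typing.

Answer: Bool

Trace:
  unify Bool ~ Bool
  unify Bool ~ Bool
\y._ : b -> Bool
\x._ : a -> b -> Bool
  unify Bool ~ Bool
  unify Int ~ Int
  unify Int ~ Int
  unify Int ~ Int
  unify Int ~ Int
\z._ : c -> Int
  unify Bool ~ Bool
  unify Bool ~ Bool
  unify c -> Int ~ Bool -> d
  unify c ~ Bool
  unify Int ~ d
_ _ : Int
  unify Int ~ Int
  unify a -> b -> Bool ~ Int -> e
  unify a ~ Int
  unify b -> Bool ~ e
_ _ : b -> Bool
\w._ : f -> Int
let p : Int
  unify f -> Int ~ Bool -> g
  unify f ~ Bool
  unify Int ~ g
_ _ : Int
let v : Int
v : Int
\q._ : h -> Int
let u : forall. h -> Int
\s._ : j -> Bool
\r._ : i -> j -> Bool
  unify i -> j -> Bool ~ Int -> k
  unify i ~ Int
  unify j -> Bool ~ k
_ _ : j -> Bool
  unify Int ~ Int
  unify Int ~ Int
  unify j -> Bool ~ Int -> l
  unify j ~ Int
  unify Bool ~ l
_ _ : Bool
  unify Bool ~ Bool
  unify Bool ~ Bool
\a._ : m -> Bool
\b._ : n -> Bool
  unify m -> Bool ~ n -> Bool
  unify m ~ n
  unify Bool ~ Bool
let t : forall. n -> Bool
\c._ : o -> Bool
  unify Bool ~ Bool
  unify Bool ~ Bool
\d._ : p -> Bool
  unify o -> Bool ~ p -> Bool
  unify o ~ p
  unify Bool ~ Bool
  unify b -> Bool ~ (p -> Bool) -> q
  unify b ~ p -> Bool
  unify Bool ~ q
_ _ : Bool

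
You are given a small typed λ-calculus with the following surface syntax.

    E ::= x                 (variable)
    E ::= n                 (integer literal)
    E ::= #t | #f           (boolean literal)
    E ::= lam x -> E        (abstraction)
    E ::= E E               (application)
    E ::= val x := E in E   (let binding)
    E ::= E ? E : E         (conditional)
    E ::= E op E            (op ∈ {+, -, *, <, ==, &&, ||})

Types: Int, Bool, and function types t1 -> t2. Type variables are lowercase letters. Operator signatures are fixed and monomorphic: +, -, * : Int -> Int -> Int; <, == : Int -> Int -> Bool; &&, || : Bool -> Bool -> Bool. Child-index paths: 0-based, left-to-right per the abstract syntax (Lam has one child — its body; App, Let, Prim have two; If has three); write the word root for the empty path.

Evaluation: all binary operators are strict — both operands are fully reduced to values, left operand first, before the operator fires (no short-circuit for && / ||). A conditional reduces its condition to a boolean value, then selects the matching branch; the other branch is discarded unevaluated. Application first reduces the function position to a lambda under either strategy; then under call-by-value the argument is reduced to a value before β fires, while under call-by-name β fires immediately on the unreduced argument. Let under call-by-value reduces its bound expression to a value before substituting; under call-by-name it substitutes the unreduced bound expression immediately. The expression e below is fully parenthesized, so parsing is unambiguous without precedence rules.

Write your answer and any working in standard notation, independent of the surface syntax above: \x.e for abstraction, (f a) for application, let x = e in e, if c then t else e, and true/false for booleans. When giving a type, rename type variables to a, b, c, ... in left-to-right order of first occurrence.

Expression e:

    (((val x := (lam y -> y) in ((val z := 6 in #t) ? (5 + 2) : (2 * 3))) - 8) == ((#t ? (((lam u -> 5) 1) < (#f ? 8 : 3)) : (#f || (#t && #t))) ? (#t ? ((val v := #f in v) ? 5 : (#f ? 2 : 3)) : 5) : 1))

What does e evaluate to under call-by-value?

Derivation:
step 0: (((let x = (\y.y) in (if (let z = 6 in true) then (5 + 2) else (2 * 3))) - 8) == (if (if true then (((\u.5) 1) < (if false then 8 else 3)) else (false || (true && true))) then (if true then (if (let v = false in v) then 5 else (if false then 2 else 3)) else 5) else 1))
step 1: [let@0.0] (((if (let z = 6 in true) then (5 + 2) else (2 * 3)) - 8) == (if (if true then (((\u.5) 1) < (if false then 8 else 3)) else (false || (true && true))) then (if true then (if (let v = false in v) then 5 else (if false then 2 else 3)) else 5) else 1))
step 2: [let@0.0.0] (((if true then (5 + 2) else (2 * 3)) - 8) == (if (if true then (((\u.5) 1) < (if false then 8 else 3)) else (false || (true && true))) then (if true then (if (let v = false in v) then 5 else (if false then 2 else 3)) else 5) else 1))
step 3: [if@0.0] (((5 + 2) - 8) == (if (if true then (((\u.5) 1) < (if false then 8 else 3)) else (false || (true && true))) then (if true then (if (let v = false in v) then 5 else (if false then 2 else 3)) else 5) else 1))
step 4: [delta@0.0] ((7 - 8) == (if (if true then (((\u.5) 1) < (if false then 8 else 3)) else (false || (true && true))) then (if true then (if (let v = false in v) then 5 else (if false then 2 else 3)) else 5) else 1))
step 5: [delta@0] (-1 == (if (if true then (((\u.5) 1) < (if false then 8 else 3)) else (false || (true && true))) then (if true then (if (let v = false in v) then 5 else (if false then 2 else 3)) else 5) else 1))
step 6: [if@1.0] (-1 == (if (((\u.5) 1) < (if false then 8 else 3)) then (if true then (if (let v = false in v) then 5 else (if false then 2 else 3)) else 5) else 1))
step 7: [beta@1.0.0] (-1 == (if (5 < (if false then 8 else 3)) then (if true then (if (let v = false in v) then 5 else (if false then 2 else 3)) else 5) else 1))
step 8: [if@1.0.1] (-1 == (if (5 < 3) then (if true then (if (let v = false in v) then 5 else (if false then 2 else 3)) else 5) else 1))
step 9: [delta@1.0] (-1 == (if false then (if true then (if (let v = false in v) then 5 else (if false then 2 else 3)) else 5) else 1))
step 10: [if@1] (-1 == 1)
step 11: [delta@root] false

Answer: false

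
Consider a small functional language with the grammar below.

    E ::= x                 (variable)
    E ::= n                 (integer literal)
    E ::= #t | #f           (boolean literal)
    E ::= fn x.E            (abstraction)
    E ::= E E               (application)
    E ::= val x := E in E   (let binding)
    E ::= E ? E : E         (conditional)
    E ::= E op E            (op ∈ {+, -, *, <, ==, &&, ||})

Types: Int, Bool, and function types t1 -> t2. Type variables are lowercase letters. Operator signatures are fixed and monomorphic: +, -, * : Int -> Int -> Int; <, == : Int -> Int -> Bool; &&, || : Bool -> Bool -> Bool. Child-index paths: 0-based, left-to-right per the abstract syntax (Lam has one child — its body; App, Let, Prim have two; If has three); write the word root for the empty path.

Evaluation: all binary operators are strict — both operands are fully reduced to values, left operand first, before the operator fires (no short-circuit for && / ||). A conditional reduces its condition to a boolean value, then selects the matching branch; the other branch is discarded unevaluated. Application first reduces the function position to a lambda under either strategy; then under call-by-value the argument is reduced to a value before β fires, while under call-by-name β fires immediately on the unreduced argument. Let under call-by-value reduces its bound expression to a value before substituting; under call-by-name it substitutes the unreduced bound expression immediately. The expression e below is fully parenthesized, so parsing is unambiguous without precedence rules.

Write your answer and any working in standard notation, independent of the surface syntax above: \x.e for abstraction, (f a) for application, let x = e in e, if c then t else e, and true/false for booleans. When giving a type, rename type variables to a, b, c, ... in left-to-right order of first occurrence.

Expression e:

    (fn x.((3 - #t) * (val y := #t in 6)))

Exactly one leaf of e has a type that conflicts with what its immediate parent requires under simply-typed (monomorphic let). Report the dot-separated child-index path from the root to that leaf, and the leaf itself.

Working:
  unify Int ~ Int
  unify Bool ~ Int
  FAIL: mismatch Bool ~ Int

Answer: 0.0.1 : true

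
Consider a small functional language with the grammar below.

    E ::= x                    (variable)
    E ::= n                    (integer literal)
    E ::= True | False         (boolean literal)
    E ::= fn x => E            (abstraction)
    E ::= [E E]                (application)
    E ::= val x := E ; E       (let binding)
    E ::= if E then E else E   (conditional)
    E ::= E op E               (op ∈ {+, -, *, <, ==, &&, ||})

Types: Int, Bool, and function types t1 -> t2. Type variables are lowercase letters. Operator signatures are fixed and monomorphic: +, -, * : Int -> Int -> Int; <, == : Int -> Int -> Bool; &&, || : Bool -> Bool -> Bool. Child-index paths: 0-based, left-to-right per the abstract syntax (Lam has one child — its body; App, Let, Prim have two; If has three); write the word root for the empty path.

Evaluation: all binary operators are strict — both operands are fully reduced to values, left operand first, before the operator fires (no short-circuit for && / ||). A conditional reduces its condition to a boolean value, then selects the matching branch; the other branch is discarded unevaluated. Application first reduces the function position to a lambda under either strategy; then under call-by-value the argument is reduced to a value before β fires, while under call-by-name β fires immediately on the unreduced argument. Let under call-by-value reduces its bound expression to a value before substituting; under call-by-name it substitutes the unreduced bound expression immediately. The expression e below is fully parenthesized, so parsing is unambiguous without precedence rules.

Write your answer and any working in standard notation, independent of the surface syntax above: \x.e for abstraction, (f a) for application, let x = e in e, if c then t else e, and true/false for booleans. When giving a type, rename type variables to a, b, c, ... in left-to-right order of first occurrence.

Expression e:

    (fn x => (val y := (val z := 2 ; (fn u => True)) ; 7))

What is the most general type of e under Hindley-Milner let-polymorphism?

Answer: a -> Int

Working:
let z : Int
\u._ : b -> Bool
let y : forall. b -> Bool
\x._ : a -> Int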